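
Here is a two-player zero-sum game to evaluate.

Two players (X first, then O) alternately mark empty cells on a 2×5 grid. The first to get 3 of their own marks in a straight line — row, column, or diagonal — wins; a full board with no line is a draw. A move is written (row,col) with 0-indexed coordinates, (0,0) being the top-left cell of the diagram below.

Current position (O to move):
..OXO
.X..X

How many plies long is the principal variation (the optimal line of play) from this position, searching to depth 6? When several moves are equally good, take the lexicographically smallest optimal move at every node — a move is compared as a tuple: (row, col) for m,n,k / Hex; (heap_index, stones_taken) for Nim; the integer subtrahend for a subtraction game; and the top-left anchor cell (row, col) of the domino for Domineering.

PV length from [..OXO/.X..X]: 5 plies

ply 1, O at ..OXO/.X..X | (0,0)=+0→O.OXO/.X..X*; (0,1)=+0→.OOXO/.X..X; (1,0)=+0→..OXO/OX..X; (1,2)=+0→..OXO/.XO.X; (1,3)=+0→..OXO/.X.OX
ply 2, X at O.OXO/.X..X | (0,1)=+0→OXOXO/.X..X*; (1,0)=-1→O.OXO/XX..X; (1,2)=-1→O.OXO/.XX.X; (1,3)=-1→O.OXO/.X.XX
ply 3, O at OXOXO/.X..X | (1,0)=+0→OXOXO/OX..X*; (1,2)=+0→OXOXO/.XO.X; (1,3)=+0→OXOXO/.X.OX
ply 4, X at OXOXO/OX..X | (1,2)=+0→OXOXO/OXX.X*; (1,3)=+0→OXOXO/OX.XX
ply 5, O at OXOXO/OXX.X | (1,3)=+0→OXOXO/OXXOX*
ply 6: OXOXO/OXXOX is terminal +0 (X); from ..OXO/.X..X depth 6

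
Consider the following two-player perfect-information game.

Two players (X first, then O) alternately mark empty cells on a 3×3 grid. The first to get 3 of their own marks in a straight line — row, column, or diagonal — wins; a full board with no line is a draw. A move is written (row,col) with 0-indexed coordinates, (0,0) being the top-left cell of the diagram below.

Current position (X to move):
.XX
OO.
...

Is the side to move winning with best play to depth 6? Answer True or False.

[.XX/OO./...] X move#1: (0,0):+1/XXX/OO./...*, (1,2):+1/.XX/OOX/..., (2,0):-1/.XX/OO./X.., (2,1):-1/.XX/OO./.X., (2,2):-1/.XX/OO./..X
[XXX/OO./...] end (terminal -1, O#2); searched .XX/OO./... to 6

X winning at [.XX/OO./...]: True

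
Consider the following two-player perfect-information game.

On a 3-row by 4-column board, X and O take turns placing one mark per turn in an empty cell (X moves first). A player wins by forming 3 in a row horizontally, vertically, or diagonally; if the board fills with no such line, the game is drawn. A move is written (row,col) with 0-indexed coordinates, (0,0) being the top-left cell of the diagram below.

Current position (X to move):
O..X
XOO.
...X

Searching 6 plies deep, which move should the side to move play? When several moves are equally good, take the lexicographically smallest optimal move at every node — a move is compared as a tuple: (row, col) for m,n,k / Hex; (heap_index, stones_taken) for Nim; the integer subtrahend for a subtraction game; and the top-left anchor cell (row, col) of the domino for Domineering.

[O..X/XOO./...X] X move#1: (0,1):-1/OX.X/XOO./...X, (0,2):-1/O.XX/XOO./...X, (1,3):+1/O..X/XOOX/...X*, (2,0):-1/O..X/XOO./X..X, (2,1):-1/O..X/XOO./.X.X, (2,2):-1/O..X/XOO./..XX
[O..X/XOOX/...X] end (terminal -1, O#2); searched O..X/XOO./...X to 6

X's best at [O..X/XOO./...X]: (1,3)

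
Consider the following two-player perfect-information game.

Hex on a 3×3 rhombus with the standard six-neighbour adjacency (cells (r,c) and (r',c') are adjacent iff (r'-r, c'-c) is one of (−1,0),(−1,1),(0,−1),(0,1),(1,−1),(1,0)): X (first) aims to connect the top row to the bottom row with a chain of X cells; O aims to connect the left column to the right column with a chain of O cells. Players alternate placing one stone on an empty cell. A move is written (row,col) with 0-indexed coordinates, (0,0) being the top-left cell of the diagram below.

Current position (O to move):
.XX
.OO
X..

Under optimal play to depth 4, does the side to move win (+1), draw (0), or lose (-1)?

ply 1, O at .XX/.OO/X.. | (0,0)=-1→OXX/.OO/X..; (1,0)=+1→.XX/OOO/X..*; (2,1)=-1→.XX/.OO/XO.; (2,2)=-1→.XX/.OO/X.O
ply 2: .XX/OOO/X.. is terminal -1 (X); from .XX/.OO/X.. depth 4

value(.XX/.OO/X.., O) = +1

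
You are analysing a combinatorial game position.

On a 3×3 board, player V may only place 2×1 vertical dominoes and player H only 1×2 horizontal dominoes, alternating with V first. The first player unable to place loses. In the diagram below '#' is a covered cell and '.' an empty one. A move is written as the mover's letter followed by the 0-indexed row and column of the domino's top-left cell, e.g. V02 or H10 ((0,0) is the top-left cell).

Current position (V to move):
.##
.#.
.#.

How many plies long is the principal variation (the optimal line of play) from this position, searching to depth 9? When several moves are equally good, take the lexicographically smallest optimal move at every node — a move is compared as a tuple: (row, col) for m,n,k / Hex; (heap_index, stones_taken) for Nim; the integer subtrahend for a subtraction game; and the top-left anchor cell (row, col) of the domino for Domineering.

[.##/.#./.#.] V move#1: V00:+1/###/##./.#.*, V10:+1/.##/##./##., V12:+1/.##/.##/.##
[###/##./.#.] end (terminal -1, H#2); searched .##/.#./.#. to 9

PV length from [.##/.#./.#.]: 1 ply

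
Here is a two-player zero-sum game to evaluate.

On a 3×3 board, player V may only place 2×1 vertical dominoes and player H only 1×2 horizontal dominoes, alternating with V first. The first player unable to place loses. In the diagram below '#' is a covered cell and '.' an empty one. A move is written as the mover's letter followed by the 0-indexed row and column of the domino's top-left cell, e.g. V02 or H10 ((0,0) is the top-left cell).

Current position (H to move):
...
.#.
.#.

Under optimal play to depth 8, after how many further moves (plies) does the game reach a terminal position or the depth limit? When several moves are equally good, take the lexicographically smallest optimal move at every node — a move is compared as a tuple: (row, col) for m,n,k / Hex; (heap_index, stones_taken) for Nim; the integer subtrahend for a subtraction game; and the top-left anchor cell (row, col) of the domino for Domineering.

p1 H@[.../.#./.#.]: H00[##./.#./.#.]-1* H01[.##/.#./.#.]-1
p2 V@[##./.#./.#.]: V02[###/.##/.#.]+1* V10[##./##./##.]+1 V12[##./.##/.##]+1
p3 H@[###/.##/.#.] terminal -1; root [.../.#./.#.] d8

PV length from [.../.#./.#.]: 2 plies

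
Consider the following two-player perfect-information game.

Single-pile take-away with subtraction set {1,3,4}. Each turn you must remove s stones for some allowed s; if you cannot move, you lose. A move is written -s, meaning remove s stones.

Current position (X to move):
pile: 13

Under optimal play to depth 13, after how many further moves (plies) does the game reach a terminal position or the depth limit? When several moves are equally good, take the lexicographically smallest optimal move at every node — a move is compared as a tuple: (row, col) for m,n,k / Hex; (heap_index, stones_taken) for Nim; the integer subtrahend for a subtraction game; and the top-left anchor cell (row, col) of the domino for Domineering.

PV length from [13]: 7 plies

ply 1, X at 13 | -1=-1→12; -3=-1→10; -4=+1→9*
ply 2, O at 9 | -1=-1→8*; -3=-1→6; -4=-1→5
ply 3, X at 8 | -1=+1→7*; -3=-1→5; -4=-1→4
ply 4, O at 7 | -1=-1→6*; -3=-1→4; -4=-1→3
ply 5, X at 6 | -1=-1→5; -3=-1→3; -4=+1→2*
ply 6, O at 2 | -1=-1→1*
ply 7, X at 1 | -1=+1→0*
ply 8: 0 is terminal -1 (O); from 13 depth 13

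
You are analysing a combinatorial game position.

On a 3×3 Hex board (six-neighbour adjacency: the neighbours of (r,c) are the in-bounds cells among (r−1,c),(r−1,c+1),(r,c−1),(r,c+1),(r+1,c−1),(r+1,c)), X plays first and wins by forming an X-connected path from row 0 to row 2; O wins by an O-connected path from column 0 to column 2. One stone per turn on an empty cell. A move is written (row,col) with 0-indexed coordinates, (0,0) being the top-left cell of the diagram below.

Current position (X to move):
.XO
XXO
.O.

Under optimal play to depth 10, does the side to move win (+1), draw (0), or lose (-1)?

p1 X@[.XO/XXO/.O.]: (0,0)[XXO/XXO/.O.]-1 (2,0)[.XO/XXO/XO.]+1* (2,2)[.XO/XXO/.OX]-1
p2 O@[.XO/XXO/XO.] terminal -1; root [.XO/XXO/.O.] d10

value(.XO/XXO/.O., X) = +1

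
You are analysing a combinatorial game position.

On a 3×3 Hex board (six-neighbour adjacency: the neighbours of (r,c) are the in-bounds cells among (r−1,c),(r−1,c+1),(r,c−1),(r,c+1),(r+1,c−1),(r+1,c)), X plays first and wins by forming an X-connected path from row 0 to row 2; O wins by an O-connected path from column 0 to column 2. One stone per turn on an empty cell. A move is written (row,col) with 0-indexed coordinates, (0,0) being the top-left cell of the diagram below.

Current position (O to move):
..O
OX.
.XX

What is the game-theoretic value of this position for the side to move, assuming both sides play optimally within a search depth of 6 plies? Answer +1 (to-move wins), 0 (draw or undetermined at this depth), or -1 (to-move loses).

ply 1, O at ..O/OX./.XX | (0,0)=-1→O.O/OX./.XX; (0,1)=+1→.OO/OX./.XX*; (1,2)=-1→..O/OXO/.XX; (2,0)=-1→..O/OX./OXX
ply 2: .OO/OX./.XX is terminal -1 (X); from ..O/OX./.XX depth 6

value(..O/OX./.XX, O) = +1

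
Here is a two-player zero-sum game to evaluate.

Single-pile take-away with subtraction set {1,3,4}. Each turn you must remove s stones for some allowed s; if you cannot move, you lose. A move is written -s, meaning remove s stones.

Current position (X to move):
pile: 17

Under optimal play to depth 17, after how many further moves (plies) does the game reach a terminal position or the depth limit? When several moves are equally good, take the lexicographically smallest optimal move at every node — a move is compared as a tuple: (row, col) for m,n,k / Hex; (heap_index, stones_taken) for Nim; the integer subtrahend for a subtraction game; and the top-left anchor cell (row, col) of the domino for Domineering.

p1 X@[17]: -1[16]+1* -3[14]+1 -4[13]-1
p2 O@[16]: -1[15]-1* -3[13]-1 -4[12]-1
p3 X@[15]: -1[14]+1* -3[12]-1 -4[11]-1
p4 O@[14]: -1[13]-1* -3[11]-1 -4[10]-1
p5 X@[13]: -1[12]-1 -3[10]-1 -4[9]+1*
p6 O@[9]: -1[8]-1* -3[6]-1 -4[5]-1
p7 X@[8]: -1[7]+1* -3[5]-1 -4[4]-1
p8 O@[7]: -1[6]-1* -3[4]-1 -4[3]-1
p9 X@[6]: -1[5]-1 -3[3]-1 -4[2]+1*
p10 O@[2]: -1[1]-1*
p11 X@[1]: -1[0]+1*
p12 O@[0] terminal -1; root [17] d17

PV length from [17]: 11 plies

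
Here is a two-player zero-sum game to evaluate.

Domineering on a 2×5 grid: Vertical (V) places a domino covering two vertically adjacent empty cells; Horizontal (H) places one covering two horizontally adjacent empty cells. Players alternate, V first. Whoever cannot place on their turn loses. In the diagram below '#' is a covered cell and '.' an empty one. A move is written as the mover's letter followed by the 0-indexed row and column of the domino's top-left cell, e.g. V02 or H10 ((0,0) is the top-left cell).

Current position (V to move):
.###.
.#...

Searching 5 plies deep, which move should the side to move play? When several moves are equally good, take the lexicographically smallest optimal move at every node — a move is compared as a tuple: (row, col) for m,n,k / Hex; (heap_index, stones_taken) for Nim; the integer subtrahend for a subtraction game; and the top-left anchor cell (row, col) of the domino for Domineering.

p1 V@[.###./.#...]: V00[####./##...]-1 V04[.####/.#..#]+1*
p2 H@[.####/.#..#]: H12[.####/.####]-1*
p3 V@[.####/.####]: V00[#####/#####]+1*
p4 H@[#####/#####] terminal -1; root [.###./.#...] d5

V's best at [.###./.#...]: V04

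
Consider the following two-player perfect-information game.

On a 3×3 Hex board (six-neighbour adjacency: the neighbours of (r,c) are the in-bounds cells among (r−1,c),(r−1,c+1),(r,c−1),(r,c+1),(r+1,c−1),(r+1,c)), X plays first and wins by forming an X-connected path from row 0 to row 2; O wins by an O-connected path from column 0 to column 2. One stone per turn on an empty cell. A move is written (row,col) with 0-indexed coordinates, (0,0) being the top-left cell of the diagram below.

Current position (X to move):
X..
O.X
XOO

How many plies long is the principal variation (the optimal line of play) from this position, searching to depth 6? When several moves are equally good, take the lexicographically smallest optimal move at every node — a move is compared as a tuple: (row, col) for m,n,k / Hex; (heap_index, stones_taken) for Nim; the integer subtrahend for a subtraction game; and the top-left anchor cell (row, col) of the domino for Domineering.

PV length from [X../O.X/XOO]: 3 plies

ply 1, X at X../O.X/XOO | (0,1)=-1→XX./O.X/XOO; (0,2)=-1→X.X/O.X/XOO; (1,1)=+1→X../OXX/XOO*
ply 2, O at X../OXX/XOO | (0,1)=-1→XO./OXX/XOO*; (0,2)=-1→X.O/OXX/XOO
ply 3, X at XO./OXX/XOO | (0,2)=+1→XOX/OXX/XOO*
ply 4: XOX/OXX/XOO is terminal -1 (O); from X../O.X/XOO depth 6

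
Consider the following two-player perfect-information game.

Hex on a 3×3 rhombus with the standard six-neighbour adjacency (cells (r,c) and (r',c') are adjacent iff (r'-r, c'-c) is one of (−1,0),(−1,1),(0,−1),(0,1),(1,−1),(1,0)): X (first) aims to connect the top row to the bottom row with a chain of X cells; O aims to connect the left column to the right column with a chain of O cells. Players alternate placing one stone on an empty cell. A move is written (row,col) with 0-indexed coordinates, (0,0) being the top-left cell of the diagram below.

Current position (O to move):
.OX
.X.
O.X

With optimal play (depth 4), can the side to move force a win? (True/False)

[.OX/.X./O.X] O move#1: (0,0):-1/OOX/.X./O.X*, (1,0):-1/.OX/OX./O.X, (1,2):-1/.OX/.XO/O.X, (2,1):-1/.OX/.X./OOX
[OOX/.X./O.X] X move#2: (1,0):+1/OOX/XX./O.X*, (1,2):+1/OOX/.XX/O.X, (2,1):+1/OOX/.X./OXX
[OOX/XX./O.X] O move#3: (1,2):-1/OOX/XXO/O.X*, (2,1):-1/OOX/XX./OOX
[OOX/XXO/O.X] X move#4: (2,1):+1/OOX/XXO/OXX*
[OOX/XXO/OXX] end (terminal -1, O#5); searched .OX/.X./O.X to 4

O winning at [.OX/.X./O.X]: False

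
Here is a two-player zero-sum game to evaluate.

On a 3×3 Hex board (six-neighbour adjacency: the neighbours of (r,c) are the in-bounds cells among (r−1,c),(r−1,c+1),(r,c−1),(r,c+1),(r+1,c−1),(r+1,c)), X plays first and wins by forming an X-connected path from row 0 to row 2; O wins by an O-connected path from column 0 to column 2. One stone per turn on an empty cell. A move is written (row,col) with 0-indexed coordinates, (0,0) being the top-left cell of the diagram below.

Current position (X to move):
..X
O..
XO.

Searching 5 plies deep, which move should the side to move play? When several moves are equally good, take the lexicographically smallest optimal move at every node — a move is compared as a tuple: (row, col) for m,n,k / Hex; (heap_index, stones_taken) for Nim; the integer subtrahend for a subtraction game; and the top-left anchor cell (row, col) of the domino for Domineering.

p1 X@[..X/O../XO.]: (0,0)[X.X/O../XO.]-1 (0,1)[.XX/O../XO.]-1 (1,1)[..X/OX./XO.]+1* (1,2)[..X/O.X/XO.]+1 (2,2)[..X/O../XOX]+1
p2 O@[..X/OX./XO.] terminal -1; root [..X/O../XO.] d5

X's best at [..X/O../XO.]: (1,1)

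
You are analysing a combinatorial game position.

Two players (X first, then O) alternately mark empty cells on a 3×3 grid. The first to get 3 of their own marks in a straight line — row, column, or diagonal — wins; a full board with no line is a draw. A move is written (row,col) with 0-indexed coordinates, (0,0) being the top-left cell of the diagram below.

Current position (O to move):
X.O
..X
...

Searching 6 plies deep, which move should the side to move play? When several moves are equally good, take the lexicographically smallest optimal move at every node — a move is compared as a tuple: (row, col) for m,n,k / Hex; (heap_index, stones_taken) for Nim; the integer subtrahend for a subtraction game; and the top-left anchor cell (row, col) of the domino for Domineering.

O's best at [X.O/..X/...]: (1,0)

[X.O/..X/...] O move#1: (0,1):-1/XOO/..X/..., (1,0):+0/X.O/O.X/...*, (1,1):+0/X.O/.OX/..., (2,0):-1/X.O/..X/O.., (2,1):-1/X.O/..X/.O., (2,2):-1/X.O/..X/..O
[X.O/O.X/...] X move#2: (0,1):+0/XXO/O.X/...*, (1,1):+0/X.O/OXX/..., (2,0):+0/X.O/O.X/X.., (2,1):+0/X.O/O.X/.X., (2,2):+0/X.O/O.X/..X
[XXO/O.X/...] O move#3: (1,1):+0/XXO/OOX/...*, (2,0):-1/XXO/O.X/O.., (2,1):+0/XXO/O.X/.O., (2,2):+0/XXO/O.X/..O
[XXO/OOX/...] X move#4: (2,0):+0/XXO/OOX/X..*, (2,1):-1/XXO/OOX/.X., (2,2):-1/XXO/OOX/..X
[XXO/OOX/X..] O move#5: (2,1):+0/XXO/OOX/XO.*, (2,2):+0/XXO/OOX/X.O
[XXO/OOX/XO.] X move#6: (2,2):+0/XXO/OOX/XOX*
[XXO/OOX/XOX] end (terminal +0, O#7); searched X.O/..X/... to 6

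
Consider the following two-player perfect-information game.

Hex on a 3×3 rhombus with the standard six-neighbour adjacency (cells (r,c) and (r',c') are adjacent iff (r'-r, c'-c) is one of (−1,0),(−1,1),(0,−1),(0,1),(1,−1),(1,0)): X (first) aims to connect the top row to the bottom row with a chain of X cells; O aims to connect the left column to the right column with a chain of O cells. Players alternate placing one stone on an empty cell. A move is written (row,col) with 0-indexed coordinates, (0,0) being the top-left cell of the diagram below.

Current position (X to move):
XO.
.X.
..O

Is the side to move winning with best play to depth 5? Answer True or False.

[XO./.X./..O] X move#1: (0,2):+1/XOX/.X./..O*, (1,0):+1/XO./XX./..O, (1,2):+1/XO./.XX/..O, (2,0):+1/XO./.X./X.O, (2,1):+1/XO./.X./.XO
[XOX/.X./..O] O move#2: (1,0):-1/XOX/OX./..O*, (1,2):-1/XOX/.XO/..O, (2,0):-1/XOX/.X./O.O, (2,1):-1/XOX/.X./.OO
[XOX/OX./..O] X move#3: (1,2):+1/XOX/OXX/..O*, (2,0):+1/XOX/OX./X.O, (2,1):+1/XOX/OX./.XO
[XOX/OXX/..O] O move#4: (2,0):-1/XOX/OXX/O.O*, (2,1):-1/XOX/OXX/.OO
[XOX/OXX/O.O] X move#5: (2,1):+1/XOX/OXX/OXO*
[XOX/OXX/OXO] end (terminal -1, O#6); searched XO./.X./..O to 5

X winning at [XO./.X./..O]: True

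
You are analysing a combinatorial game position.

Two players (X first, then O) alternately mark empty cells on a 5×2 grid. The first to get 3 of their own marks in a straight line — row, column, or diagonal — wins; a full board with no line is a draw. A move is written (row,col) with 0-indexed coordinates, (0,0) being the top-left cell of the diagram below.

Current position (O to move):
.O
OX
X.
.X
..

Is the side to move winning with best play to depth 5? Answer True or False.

ply 1, O at .O/OX/X./.X/.. | (0,0)=-1→OO/OX/X./.X/..; (2,1)=+0→.O/OX/XO/.X/..*; (3,0)=-1→.O/OX/X./OX/..; (4,0)=-1→.O/OX/X./.X/O.; (4,1)=-1→.O/OX/X./.X/.O
ply 2, X at .O/OX/XO/.X/.. | (0,0)=+0→XO/OX/XO/.X/..*; (3,0)=+0→.O/OX/XO/XX/..; (4,0)=+0→.O/OX/XO/.X/X.; (4,1)=+0→.O/OX/XO/.X/.X
ply 3, O at XO/OX/XO/.X/.. | (3,0)=+0→XO/OX/XO/OX/..*; (4,0)=+0→XO/OX/XO/.X/O.; (4,1)=+0→XO/OX/XO/.X/.O
ply 4, X at XO/OX/XO/OX/.. | (4,0)=+0→XO/OX/XO/OX/X.*; (4,1)=+0→XO/OX/XO/OX/.X
ply 5, O at XO/OX/XO/OX/X. | (4,1)=+0→XO/OX/XO/OX/XO*
ply 6: XO/OX/XO/OX/XO is terminal +0 (X); from .O/OX/X./.X/.. depth 5

O winning at [.O/OX/X./.X/..]: False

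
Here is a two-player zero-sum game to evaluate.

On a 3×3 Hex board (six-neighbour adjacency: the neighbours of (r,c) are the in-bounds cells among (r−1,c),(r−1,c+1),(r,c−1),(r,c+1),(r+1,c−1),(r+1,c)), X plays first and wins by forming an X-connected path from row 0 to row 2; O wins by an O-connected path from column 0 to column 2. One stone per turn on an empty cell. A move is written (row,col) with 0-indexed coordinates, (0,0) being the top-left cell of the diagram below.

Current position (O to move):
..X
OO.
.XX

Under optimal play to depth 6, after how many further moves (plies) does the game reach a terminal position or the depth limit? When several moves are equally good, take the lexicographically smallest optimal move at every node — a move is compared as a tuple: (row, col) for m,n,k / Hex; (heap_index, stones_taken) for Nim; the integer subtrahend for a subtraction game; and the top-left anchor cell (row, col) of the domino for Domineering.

PV length from [..X/OO./.XX]: 1 ply

[..X/OO./.XX] O move#1: (0,0):-1/O.X/OO./.XX, (0,1):-1/.OX/OO./.XX, (1,2):+1/..X/OOO/.XX*, (2,0):-1/..X/OO./OXX
[..X/OOO/.XX] end (terminal -1, X#2); searched ..X/OO./.XX to 6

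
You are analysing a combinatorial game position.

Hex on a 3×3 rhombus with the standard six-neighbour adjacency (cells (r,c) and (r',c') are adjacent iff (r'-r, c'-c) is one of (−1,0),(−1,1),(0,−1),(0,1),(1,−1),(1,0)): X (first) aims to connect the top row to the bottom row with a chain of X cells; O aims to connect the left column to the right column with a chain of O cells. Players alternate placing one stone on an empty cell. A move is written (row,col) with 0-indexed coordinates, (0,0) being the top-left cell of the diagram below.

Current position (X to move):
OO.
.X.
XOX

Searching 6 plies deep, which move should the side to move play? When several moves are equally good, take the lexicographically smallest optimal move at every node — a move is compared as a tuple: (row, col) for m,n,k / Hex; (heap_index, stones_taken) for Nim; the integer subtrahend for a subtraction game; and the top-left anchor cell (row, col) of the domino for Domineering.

X's best at [OO./.X./XOX]: (0,2)

p1 X@[OO./.X./XOX]: (0,2)[OOX/.X./XOX]+1* (1,0)[OO./XX./XOX]-1 (1,2)[OO./.XX/XOX]-1
p2 O@[OOX/.X./XOX] terminal -1; root [OO./.X./XOX] d6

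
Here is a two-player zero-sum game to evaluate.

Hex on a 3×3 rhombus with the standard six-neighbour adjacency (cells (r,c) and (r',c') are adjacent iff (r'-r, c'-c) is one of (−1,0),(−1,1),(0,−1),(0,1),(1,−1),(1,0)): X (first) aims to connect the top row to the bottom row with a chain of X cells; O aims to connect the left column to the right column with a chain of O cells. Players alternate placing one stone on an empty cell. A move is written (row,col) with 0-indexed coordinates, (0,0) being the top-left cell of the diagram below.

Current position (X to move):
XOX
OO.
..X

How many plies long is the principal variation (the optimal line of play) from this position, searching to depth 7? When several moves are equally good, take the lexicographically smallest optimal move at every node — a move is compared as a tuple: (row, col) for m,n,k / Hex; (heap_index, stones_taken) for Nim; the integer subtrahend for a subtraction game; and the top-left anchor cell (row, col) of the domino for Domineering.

PV length from [XOX/OO./..X]: 1 ply

p1 X@[XOX/OO./..X]: (1,2)[XOX/OOX/..X]+1* (2,0)[XOX/OO./X.X]-1 (2,1)[XOX/OO./.XX]-1
p2 O@[XOX/OOX/..X] terminal -1; root [XOX/OO./..X] d7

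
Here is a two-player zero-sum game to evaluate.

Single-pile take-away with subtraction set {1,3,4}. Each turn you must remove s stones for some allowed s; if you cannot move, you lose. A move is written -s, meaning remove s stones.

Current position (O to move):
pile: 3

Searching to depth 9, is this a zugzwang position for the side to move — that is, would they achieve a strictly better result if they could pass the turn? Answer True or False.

[3] O move#1: -1:+1/2*, -3:+1/0
[2] X move#2: -1:-1/1*
[1] O move#3: -1:+1/0*
[0] end (terminal -1, X#4); searched 3 to 9
suppose O passes — search the same position with X to move:
pass> [3] X move#1: -1:+1/2*, -3:+1/0
pass> [2] O move#2: -1:-1/1*
pass> [1] X move#3: -1:+1/0*
pass> [0] end (terminal -1, O#4); searched 3 to 9
for O: play +1, pass -1

zugzwang(3, O) = False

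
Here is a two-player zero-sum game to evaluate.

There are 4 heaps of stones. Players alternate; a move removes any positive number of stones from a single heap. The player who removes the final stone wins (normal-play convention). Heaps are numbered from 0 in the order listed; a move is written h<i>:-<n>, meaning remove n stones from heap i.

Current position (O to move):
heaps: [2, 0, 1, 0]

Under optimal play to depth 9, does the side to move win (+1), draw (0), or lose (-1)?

[(2,0,1,0)] O move#1: h0:-1:+1/(1,0,1,0)*, h0:-2:-1/(0,0,1,0), h2:-1:-1/(2,0,0,0)
[(1,0,1,0)] X move#2: h0:-1:-1/(0,0,1,0)*, h2:-1:-1/(1,0,0,0)
[(0,0,1,0)] O move#3: h2:-1:+1/(0,0,0,0)*
[(0,0,0,0)] end (terminal -1, X#4); searched (2,0,1,0) to 9

value((2,0,1,0), O) = +1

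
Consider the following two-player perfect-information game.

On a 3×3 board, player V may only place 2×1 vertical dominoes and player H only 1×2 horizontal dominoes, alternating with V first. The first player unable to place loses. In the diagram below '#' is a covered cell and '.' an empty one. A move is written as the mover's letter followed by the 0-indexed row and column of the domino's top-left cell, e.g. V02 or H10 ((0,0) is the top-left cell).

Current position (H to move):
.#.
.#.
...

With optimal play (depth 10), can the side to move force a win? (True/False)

[.#./.#./...] H move#1: H20:-1/.#./.#./##.*, H21:-1/.#./.#./.##
[.#./.#./##.] V move#2: V00:+1/##./##./##.*, V02:+1/.##/.##/##., V12:+1/.#./.##/###
[##./##./##.] end (terminal -1, H#3); searched .#./.#./... to 10

H winning at [.#./.#./...]: False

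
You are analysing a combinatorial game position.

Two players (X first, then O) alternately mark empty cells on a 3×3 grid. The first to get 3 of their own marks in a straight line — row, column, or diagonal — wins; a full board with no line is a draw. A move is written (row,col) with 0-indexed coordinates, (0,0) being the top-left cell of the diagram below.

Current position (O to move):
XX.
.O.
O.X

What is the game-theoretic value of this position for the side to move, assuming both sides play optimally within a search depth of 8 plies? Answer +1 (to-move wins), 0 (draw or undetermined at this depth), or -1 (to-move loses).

p1 O@[XX./.O./O.X]: (0,2)[XXO/.O./O.X]+1* (1,0)[XX./OO./O.X]-1 (1,2)[XX./.OO/O.X]-1 (2,1)[XX./.O./OOX]-1
p2 X@[XXO/.O./O.X] terminal -1; root [XX./.O./O.X] d8

value(XX./.O./O.X, O) = +1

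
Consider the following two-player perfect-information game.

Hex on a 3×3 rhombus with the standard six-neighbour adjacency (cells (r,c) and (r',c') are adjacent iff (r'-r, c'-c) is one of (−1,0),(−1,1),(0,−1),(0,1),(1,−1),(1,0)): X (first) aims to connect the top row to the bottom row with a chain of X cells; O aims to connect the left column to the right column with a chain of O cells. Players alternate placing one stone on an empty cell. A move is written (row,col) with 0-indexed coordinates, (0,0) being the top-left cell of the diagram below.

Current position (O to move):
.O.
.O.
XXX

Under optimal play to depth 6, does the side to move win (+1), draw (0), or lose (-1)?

ply 1, O at .O./.O./XXX | (0,0)=+1→OO./.O./XXX*; (0,2)=+1→.OO/.O./XXX; (1,0)=+1→.O./OO./XXX; (1,2)=+1→.O./.OO/XXX
ply 2, X at OO./.O./XXX | (0,2)=-1→OOX/.O./XXX*; (1,0)=-1→OO./XO./XXX; (1,2)=-1→OO./.OX/XXX
ply 3, O at OOX/.O./XXX | (1,0)=-1→OOX/OO./XXX; (1,2)=+1→OOX/.OO/XXX*
ply 4: OOX/.OO/XXX is terminal -1 (X); from .O./.O./XXX depth 6

value(.O./.O./XXX, O) = +1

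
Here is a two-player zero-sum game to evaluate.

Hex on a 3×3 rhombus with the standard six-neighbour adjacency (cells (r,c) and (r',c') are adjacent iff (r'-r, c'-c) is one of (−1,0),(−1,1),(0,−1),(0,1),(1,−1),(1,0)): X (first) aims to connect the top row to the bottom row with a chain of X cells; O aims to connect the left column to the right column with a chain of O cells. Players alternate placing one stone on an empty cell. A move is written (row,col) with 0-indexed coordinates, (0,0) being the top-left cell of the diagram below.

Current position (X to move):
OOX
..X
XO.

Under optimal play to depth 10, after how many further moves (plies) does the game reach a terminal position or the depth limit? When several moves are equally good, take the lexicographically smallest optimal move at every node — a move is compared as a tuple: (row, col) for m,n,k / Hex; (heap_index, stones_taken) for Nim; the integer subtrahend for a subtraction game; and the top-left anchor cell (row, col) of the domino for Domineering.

ply 1, X at OOX/..X/XO. | (1,0)=+1→OOX/X.X/XO.*; (1,1)=+1→OOX/.XX/XO.; (2,2)=+1→OOX/..X/XOX
ply 2, O at OOX/X.X/XO. | (1,1)=-1→OOX/XOX/XO.*; (2,2)=-1→OOX/X.X/XOO
ply 3, X at OOX/XOX/XO. | (2,2)=+1→OOX/XOX/XOX*
ply 4: OOX/XOX/XOX is terminal -1 (O); from OOX/..X/XO. depth 10

PV length from [OOX/..X/XO.]: 3 plies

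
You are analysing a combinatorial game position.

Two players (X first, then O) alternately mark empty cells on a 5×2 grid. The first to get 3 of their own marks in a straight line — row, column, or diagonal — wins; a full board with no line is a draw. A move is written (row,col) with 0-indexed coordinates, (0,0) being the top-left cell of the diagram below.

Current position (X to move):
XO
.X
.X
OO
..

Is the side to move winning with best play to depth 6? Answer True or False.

X winning at [XO/.X/.X/OO/..]: False

[XO/.X/.X/OO/..] X move#1: (1,0):+0/XO/XX/.X/OO/..*, (2,0):+0/XO/.X/XX/OO/.., (4,0):+0/XO/.X/.X/OO/X., (4,1):-1/XO/.X/.X/OO/.X
[XO/XX/.X/OO/..] O move#2: (2,0):+0/XO/XX/OX/OO/..*, (4,0):-1/XO/XX/.X/OO/O., (4,1):-1/XO/XX/.X/OO/.O
[XO/XX/OX/OO/..] X move#3: (4,0):+0/XO/XX/OX/OO/X.*, (4,1):-1/XO/XX/OX/OO/.X
[XO/XX/OX/OO/X.] O move#4: (4,1):+0/XO/XX/OX/OO/XO*
[XO/XX/OX/OO/XO] end (terminal +0, X#5); searched XO/.X/.X/OO/.. to 6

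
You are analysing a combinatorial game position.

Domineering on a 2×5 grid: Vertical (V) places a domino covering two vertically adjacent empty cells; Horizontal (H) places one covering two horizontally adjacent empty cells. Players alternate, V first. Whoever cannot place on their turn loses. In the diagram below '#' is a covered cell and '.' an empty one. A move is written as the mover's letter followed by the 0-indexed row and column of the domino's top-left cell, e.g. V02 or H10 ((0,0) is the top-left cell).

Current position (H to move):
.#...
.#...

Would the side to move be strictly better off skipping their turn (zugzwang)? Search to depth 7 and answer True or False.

zugzwang(.#.../.#..., H) = False

p1 H@[.#.../.#...]: H02[.###./.#...]-1* H03[.#.##/.#...]-1 H12[.#.../.###.]-1 H13[.#.../.#.##]-1
p2 V@[.###./.#...]: V00[####./##...]-1 V04[.####/.#..#]+1*
p3 H@[.####/.#..#]: H12[.####/.####]-1*
p4 V@[.####/.####]: V00[#####/#####]+1*
p5 H@[#####/#####] terminal -1; root [.#.../.#...] d7
suppose H passes — search the same position with V to move:
pass> p1 V@[.#.../.#...]: V00[##.../##...]-1 V02[.##../.##..]-1 V03[.#.#./.#.#.]+1* V04[.#..#/.#..#]-1
pass> p2 H@[.#.#./.#.#.] terminal -1; root [.#.../.#...] d7
for H: play -1, pass -1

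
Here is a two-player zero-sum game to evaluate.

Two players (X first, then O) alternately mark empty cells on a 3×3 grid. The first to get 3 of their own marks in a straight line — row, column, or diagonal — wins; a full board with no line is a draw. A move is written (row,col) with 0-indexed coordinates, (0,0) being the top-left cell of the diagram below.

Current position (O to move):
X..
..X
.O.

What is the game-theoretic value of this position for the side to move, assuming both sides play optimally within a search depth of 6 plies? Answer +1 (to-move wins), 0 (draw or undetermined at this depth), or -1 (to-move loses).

ply 1, O at X../..X/.O. | (0,1)=-1→XO./..X/.O.; (0,2)=-1→X.O/..X/.O.; (1,0)=-1→X../O.X/.O.; (1,1)=+0→X../.OX/.O.*; (2,0)=-1→X../..X/OO.; (2,2)=-1→X../..X/.OO
ply 2, X at X../.OX/.O. | (0,1)=+0→XX./.OX/.O.*; (0,2)=-1→X.X/.OX/.O.; (1,0)=-1→X../XOX/.O.; (2,0)=-1→X../.OX/XO.; (2,2)=-1→X../.OX/.OX
ply 3, O at XX./.OX/.O. | (0,2)=+0→XXO/.OX/.O.*; (1,0)=-1→XX./OOX/.O.; (2,0)=-1→XX./.OX/OO.; (2,2)=-1→XX./.OX/.OO
ply 4, X at XXO/.OX/.O. | (1,0)=-1→XXO/XOX/.O.; (2,0)=+0→XXO/.OX/XO.*; (2,2)=-1→XXO/.OX/.OX
ply 5, O at XXO/.OX/XO. | (1,0)=+0→XXO/OOX/XO.*; (2,2)=-1→XXO/.OX/XOO
ply 6, X at XXO/OOX/XO. | (2,2)=+0→XXO/OOX/XOX*
ply 7: XXO/OOX/XOX is terminal +0 (O); from X../..X/.O. depth 6

value(X../..X/.O., O) = 0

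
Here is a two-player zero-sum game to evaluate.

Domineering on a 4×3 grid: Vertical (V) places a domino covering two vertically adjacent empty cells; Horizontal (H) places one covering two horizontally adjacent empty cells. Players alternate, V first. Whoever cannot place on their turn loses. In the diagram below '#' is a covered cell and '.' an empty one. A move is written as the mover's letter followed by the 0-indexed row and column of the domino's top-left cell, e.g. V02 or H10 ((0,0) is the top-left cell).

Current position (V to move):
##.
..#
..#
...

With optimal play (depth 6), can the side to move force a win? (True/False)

V winning at [##./..#/..#/...]: True

p1 V@[##./..#/..#/...]: V10[##./#.#/#.#/...]+1* V11[##./.##/.##/...]+1 V20[##./..#/#.#/#..]+1 V21[##./..#/.##/.#.]+1
p2 H@[##./#.#/#.#/...]: H30[##./#.#/#.#/##.]-1* H31[##./#.#/#.#/.##]-1
p3 V@[##./#.#/#.#/##.]: V11[##./###/###/##.]+1*
p4 H@[##./###/###/##.] terminal -1; root [##./..#/..#/...] d6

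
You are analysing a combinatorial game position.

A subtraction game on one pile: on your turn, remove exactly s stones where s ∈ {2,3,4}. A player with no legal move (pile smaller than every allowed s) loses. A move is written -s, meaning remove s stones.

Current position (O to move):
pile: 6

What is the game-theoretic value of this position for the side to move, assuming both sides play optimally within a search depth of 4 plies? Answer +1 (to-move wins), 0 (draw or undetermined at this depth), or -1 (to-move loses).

ply 1, O at 6 | -2=-1→4*; -3=-1→3; -4=-1→2
ply 2, X at 4 | -2=-1→2; -3=+1→1*; -4=+1→0
ply 3: 1 is terminal -1 (O); from 6 depth 4

value(6, O) = -1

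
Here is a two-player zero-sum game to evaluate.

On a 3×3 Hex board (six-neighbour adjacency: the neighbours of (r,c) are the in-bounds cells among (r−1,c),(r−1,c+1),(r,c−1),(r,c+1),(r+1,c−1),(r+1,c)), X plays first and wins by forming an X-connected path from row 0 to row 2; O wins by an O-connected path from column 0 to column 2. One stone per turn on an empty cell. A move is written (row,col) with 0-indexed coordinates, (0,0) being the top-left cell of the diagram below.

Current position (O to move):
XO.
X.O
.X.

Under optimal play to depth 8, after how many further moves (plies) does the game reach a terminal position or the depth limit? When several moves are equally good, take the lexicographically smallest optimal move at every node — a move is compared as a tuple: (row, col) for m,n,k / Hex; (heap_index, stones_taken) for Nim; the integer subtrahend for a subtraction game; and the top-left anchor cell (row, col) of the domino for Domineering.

PV length from [XO./X.O/.X.]: 2 plies

p1 O@[XO./X.O/.X.]: (0,2)[XOO/X.O/.X.]-1* (1,1)[XO./XOO/.X.]-1 (2,0)[XO./X.O/OX.]-1 (2,2)[XO./X.O/.XO]-1
p2 X@[XOO/X.O/.X.]: (1,1)[XOO/XXO/.X.]+1* (2,0)[XOO/X.O/XX.]+1 (2,2)[XOO/X.O/.XX]+1
p3 O@[XOO/XXO/.X.] terminal -1; root [XO./X.O/.X.] d8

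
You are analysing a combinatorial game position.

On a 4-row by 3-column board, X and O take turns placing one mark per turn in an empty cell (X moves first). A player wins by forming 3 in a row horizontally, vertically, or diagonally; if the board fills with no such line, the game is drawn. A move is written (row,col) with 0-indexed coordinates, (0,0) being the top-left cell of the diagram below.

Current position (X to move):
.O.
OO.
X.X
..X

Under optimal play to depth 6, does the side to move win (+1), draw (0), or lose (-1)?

ply 1, X at .O./OO./X.X/..X | (0,0)=-1→XO./OO./X.X/..X; (0,2)=-1→.OX/OO./X.X/..X; (1,2)=+1→.O./OOX/X.X/..X*; (2,1)=+1→.O./OO./XXX/..X; (3,0)=-1→.O./OO./X.X/X.X; (3,1)=-1→.O./OO./X.X/.XX
ply 2: .O./OOX/X.X/..X is terminal -1 (O); from .O./OO./X.X/..X depth 6

value(.O./OO./X.X/..X, X) = +1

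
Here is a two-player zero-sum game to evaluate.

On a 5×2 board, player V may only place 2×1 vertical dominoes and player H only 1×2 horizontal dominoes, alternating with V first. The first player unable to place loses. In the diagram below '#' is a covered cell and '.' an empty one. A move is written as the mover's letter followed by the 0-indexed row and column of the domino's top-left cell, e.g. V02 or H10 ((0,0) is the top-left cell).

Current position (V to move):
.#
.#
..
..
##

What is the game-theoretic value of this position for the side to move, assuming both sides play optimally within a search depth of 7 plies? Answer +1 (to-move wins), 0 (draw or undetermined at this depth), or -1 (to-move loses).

value(.#/.#/../../##, V) = +1

p1 V@[.#/.#/../../##]: V00[##/##/../../##]-1 V10[.#/##/#./../##]-1 V20[.#/.#/#./#./##]+1* V21[.#/.#/.#/.#/##]+1
p2 H@[.#/.#/#./#./##] terminal -1; root [.#/.#/../../##] d7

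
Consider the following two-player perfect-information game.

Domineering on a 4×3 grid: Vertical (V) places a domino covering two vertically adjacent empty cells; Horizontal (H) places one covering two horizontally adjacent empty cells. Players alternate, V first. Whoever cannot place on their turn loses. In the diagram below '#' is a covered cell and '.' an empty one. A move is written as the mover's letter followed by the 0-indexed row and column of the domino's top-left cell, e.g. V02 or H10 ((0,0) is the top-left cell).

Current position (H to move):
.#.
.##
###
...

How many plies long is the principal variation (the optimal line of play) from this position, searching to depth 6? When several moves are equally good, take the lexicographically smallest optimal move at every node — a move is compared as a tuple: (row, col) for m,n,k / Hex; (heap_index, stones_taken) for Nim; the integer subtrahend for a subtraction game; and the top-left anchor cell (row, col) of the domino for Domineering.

PV length from [.#./.##/###/...]: 2 plies

[.#./.##/###/...] H move#1: H30:-1/.#./.##/###/##.*, H31:-1/.#./.##/###/.##
[.#./.##/###/##.] V move#2: V00:+1/##./###/###/##.*
[##./###/###/##.] end (terminal -1, H#3); searched .#./.##/###/... to 6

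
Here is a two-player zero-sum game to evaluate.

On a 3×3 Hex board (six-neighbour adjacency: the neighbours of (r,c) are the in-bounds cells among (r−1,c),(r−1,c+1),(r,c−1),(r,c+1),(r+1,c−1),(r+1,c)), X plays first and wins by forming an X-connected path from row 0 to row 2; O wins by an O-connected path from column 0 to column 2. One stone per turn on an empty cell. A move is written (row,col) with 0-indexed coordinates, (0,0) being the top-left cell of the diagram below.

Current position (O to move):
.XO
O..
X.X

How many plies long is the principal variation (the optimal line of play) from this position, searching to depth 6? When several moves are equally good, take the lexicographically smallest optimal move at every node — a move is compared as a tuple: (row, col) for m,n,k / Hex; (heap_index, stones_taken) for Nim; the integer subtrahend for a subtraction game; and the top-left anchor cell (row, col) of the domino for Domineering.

p1 O@[.XO/O../X.X]: (0,0)[OXO/O../X.X]-1 (1,1)[.XO/OO./X.X]+1* (1,2)[.XO/O.O/X.X]-1 (2,1)[.XO/O../XOX]-1
p2 X@[.XO/OO./X.X] terminal -1; root [.XO/O../X.X] d6

PV length from [.XO/O../X.X]: 1 ply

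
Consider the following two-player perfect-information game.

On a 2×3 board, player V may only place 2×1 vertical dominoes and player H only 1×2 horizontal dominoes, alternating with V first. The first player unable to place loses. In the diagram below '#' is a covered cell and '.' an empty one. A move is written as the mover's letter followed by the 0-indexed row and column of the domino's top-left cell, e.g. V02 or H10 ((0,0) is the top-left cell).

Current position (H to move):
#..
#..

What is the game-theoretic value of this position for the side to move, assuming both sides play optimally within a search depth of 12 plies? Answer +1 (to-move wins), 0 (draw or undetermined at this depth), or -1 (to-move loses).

p1 H@[#../#..]: H01[###/#..]+1* H11[#../###]+1
p2 V@[###/#..] terminal -1; root [#../#..] d12

value(#../#.., H) = +1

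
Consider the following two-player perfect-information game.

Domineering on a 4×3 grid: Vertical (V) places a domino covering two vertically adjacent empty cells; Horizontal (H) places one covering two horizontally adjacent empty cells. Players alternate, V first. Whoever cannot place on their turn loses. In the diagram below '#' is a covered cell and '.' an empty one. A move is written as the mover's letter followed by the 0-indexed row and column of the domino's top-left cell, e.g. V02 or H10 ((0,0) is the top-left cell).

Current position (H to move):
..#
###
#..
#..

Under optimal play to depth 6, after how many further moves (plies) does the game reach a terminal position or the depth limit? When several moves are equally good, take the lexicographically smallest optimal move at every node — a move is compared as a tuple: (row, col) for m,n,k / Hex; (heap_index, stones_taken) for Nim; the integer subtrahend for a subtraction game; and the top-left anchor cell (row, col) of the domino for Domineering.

PV length from [..#/###/#../#..]: 1 ply

[..#/###/#../#..] H move#1: H00:-1/###/###/#../#.., H21:+1/..#/###/###/#..*, H31:+1/..#/###/#../###
[..#/###/###/#..] end (terminal -1, V#2); searched ..#/###/#../#.. to 6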